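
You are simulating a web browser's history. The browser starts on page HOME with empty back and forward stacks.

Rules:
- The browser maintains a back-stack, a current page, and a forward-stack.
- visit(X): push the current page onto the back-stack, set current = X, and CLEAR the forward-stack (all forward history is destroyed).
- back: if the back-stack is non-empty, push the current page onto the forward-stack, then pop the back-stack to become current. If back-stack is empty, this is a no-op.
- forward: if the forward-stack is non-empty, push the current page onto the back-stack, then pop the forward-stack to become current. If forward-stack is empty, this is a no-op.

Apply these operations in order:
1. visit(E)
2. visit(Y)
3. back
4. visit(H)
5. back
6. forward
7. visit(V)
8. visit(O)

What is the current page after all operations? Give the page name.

After 1 (visit(E)): cur=E back=1 fwd=0
After 2 (visit(Y)): cur=Y back=2 fwd=0
After 3 (back): cur=E back=1 fwd=1
After 4 (visit(H)): cur=H back=2 fwd=0
After 5 (back): cur=E back=1 fwd=1
After 6 (forward): cur=H back=2 fwd=0
After 7 (visit(V)): cur=V back=3 fwd=0
After 8 (visit(O)): cur=O back=4 fwd=0

Answer: O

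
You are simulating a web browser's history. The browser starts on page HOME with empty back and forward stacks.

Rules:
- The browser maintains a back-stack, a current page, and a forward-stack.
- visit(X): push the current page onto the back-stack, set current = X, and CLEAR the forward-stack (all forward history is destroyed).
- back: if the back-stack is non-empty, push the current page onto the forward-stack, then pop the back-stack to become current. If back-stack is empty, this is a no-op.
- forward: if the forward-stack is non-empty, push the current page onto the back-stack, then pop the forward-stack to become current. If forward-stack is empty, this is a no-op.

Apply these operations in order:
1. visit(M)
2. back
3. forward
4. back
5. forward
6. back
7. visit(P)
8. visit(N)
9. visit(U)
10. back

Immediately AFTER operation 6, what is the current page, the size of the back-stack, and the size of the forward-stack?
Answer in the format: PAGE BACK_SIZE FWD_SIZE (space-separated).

After 1 (visit(M)): cur=M back=1 fwd=0
After 2 (back): cur=HOME back=0 fwd=1
After 3 (forward): cur=M back=1 fwd=0
After 4 (back): cur=HOME back=0 fwd=1
After 5 (forward): cur=M back=1 fwd=0
After 6 (back): cur=HOME back=0 fwd=1

HOME 0 1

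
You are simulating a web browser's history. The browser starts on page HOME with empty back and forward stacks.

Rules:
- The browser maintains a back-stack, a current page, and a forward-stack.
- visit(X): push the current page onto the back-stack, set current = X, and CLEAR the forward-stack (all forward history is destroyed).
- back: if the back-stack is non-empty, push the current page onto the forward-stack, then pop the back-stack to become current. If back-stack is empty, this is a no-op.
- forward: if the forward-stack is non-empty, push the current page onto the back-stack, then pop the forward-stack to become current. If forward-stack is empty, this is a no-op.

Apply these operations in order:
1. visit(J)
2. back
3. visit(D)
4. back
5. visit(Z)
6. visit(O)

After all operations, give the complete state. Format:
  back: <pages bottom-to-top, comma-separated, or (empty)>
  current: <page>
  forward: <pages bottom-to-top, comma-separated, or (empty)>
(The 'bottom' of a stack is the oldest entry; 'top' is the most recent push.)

Answer: back: HOME,Z
current: O
forward: (empty)

Derivation:
After 1 (visit(J)): cur=J back=1 fwd=0
After 2 (back): cur=HOME back=0 fwd=1
After 3 (visit(D)): cur=D back=1 fwd=0
After 4 (back): cur=HOME back=0 fwd=1
After 5 (visit(Z)): cur=Z back=1 fwd=0
After 6 (visit(O)): cur=O back=2 fwd=0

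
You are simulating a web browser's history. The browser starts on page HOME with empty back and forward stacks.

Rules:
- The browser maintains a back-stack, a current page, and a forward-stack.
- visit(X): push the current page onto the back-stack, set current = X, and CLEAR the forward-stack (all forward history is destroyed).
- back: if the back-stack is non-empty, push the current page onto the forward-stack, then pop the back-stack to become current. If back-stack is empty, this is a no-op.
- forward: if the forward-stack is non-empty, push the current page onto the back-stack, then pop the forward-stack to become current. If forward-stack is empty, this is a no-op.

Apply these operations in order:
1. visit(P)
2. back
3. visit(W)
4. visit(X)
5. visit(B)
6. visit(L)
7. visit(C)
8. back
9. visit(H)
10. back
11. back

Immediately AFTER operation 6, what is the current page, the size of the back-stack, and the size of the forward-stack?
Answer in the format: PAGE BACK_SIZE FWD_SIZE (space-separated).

After 1 (visit(P)): cur=P back=1 fwd=0
After 2 (back): cur=HOME back=0 fwd=1
After 3 (visit(W)): cur=W back=1 fwd=0
After 4 (visit(X)): cur=X back=2 fwd=0
After 5 (visit(B)): cur=B back=3 fwd=0
After 6 (visit(L)): cur=L back=4 fwd=0

L 4 0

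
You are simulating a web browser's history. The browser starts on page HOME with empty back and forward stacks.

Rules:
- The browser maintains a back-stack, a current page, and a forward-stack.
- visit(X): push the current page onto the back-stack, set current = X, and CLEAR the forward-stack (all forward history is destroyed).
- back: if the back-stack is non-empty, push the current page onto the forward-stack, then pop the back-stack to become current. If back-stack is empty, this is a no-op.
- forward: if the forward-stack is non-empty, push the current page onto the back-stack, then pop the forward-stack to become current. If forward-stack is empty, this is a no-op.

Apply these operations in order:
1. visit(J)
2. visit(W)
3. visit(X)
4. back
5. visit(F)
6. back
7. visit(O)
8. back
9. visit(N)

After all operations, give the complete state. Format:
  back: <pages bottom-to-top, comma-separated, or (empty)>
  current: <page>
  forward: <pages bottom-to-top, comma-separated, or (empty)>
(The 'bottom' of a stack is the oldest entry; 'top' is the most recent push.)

After 1 (visit(J)): cur=J back=1 fwd=0
After 2 (visit(W)): cur=W back=2 fwd=0
After 3 (visit(X)): cur=X back=3 fwd=0
After 4 (back): cur=W back=2 fwd=1
After 5 (visit(F)): cur=F back=3 fwd=0
After 6 (back): cur=W back=2 fwd=1
After 7 (visit(O)): cur=O back=3 fwd=0
After 8 (back): cur=W back=2 fwd=1
After 9 (visit(N)): cur=N back=3 fwd=0

Answer: back: HOME,J,W
current: N
forward: (empty)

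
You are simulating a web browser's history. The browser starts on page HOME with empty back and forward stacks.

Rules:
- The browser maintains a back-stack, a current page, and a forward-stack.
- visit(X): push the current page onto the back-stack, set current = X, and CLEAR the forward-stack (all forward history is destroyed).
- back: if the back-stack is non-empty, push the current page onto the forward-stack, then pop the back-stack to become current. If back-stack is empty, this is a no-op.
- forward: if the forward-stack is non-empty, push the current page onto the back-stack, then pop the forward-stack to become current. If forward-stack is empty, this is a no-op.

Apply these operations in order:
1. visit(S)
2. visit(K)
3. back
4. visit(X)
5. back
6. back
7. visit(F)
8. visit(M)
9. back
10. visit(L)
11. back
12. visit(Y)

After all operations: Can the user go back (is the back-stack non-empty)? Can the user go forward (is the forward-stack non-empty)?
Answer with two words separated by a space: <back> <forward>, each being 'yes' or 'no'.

After 1 (visit(S)): cur=S back=1 fwd=0
After 2 (visit(K)): cur=K back=2 fwd=0
After 3 (back): cur=S back=1 fwd=1
After 4 (visit(X)): cur=X back=2 fwd=0
After 5 (back): cur=S back=1 fwd=1
After 6 (back): cur=HOME back=0 fwd=2
After 7 (visit(F)): cur=F back=1 fwd=0
After 8 (visit(M)): cur=M back=2 fwd=0
After 9 (back): cur=F back=1 fwd=1
After 10 (visit(L)): cur=L back=2 fwd=0
After 11 (back): cur=F back=1 fwd=1
After 12 (visit(Y)): cur=Y back=2 fwd=0

Answer: yes no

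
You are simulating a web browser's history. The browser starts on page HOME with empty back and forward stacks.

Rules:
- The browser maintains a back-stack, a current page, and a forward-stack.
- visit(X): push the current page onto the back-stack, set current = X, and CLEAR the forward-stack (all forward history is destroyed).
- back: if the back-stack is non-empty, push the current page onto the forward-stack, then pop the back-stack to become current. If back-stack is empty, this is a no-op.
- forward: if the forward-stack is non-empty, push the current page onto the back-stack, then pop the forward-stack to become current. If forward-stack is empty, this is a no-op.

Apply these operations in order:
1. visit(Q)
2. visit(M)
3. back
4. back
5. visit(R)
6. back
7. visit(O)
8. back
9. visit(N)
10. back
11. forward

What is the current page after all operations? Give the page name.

Answer: N

Derivation:
After 1 (visit(Q)): cur=Q back=1 fwd=0
After 2 (visit(M)): cur=M back=2 fwd=0
After 3 (back): cur=Q back=1 fwd=1
After 4 (back): cur=HOME back=0 fwd=2
After 5 (visit(R)): cur=R back=1 fwd=0
After 6 (back): cur=HOME back=0 fwd=1
After 7 (visit(O)): cur=O back=1 fwd=0
After 8 (back): cur=HOME back=0 fwd=1
After 9 (visit(N)): cur=N back=1 fwd=0
After 10 (back): cur=HOME back=0 fwd=1
After 11 (forward): cur=N back=1 fwd=0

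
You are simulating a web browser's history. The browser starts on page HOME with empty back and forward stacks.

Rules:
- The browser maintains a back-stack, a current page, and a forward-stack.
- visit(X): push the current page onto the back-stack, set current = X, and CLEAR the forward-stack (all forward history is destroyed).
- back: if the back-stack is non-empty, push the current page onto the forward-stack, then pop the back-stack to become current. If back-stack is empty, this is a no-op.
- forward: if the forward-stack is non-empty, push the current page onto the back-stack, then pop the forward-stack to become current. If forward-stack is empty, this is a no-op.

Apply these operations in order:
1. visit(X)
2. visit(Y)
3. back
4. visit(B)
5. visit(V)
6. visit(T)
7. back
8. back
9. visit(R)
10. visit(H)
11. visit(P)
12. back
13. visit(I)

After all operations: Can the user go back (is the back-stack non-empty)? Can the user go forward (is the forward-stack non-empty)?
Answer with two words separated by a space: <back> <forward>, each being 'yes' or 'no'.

After 1 (visit(X)): cur=X back=1 fwd=0
After 2 (visit(Y)): cur=Y back=2 fwd=0
After 3 (back): cur=X back=1 fwd=1
After 4 (visit(B)): cur=B back=2 fwd=0
After 5 (visit(V)): cur=V back=3 fwd=0
After 6 (visit(T)): cur=T back=4 fwd=0
After 7 (back): cur=V back=3 fwd=1
After 8 (back): cur=B back=2 fwd=2
After 9 (visit(R)): cur=R back=3 fwd=0
After 10 (visit(H)): cur=H back=4 fwd=0
After 11 (visit(P)): cur=P back=5 fwd=0
After 12 (back): cur=H back=4 fwd=1
After 13 (visit(I)): cur=I back=5 fwd=0

Answer: yes no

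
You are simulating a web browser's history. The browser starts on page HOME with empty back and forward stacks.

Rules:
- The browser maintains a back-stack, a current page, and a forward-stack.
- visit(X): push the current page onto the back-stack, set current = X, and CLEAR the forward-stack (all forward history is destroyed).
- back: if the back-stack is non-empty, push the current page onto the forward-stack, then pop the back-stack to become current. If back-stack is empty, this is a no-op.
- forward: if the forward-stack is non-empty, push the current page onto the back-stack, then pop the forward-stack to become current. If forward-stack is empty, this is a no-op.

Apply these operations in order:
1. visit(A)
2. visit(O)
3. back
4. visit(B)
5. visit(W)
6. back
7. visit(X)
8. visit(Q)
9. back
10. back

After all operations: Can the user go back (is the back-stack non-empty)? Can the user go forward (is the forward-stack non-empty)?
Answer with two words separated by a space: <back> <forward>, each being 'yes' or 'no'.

After 1 (visit(A)): cur=A back=1 fwd=0
After 2 (visit(O)): cur=O back=2 fwd=0
After 3 (back): cur=A back=1 fwd=1
After 4 (visit(B)): cur=B back=2 fwd=0
After 5 (visit(W)): cur=W back=3 fwd=0
After 6 (back): cur=B back=2 fwd=1
After 7 (visit(X)): cur=X back=3 fwd=0
After 8 (visit(Q)): cur=Q back=4 fwd=0
After 9 (back): cur=X back=3 fwd=1
After 10 (back): cur=B back=2 fwd=2

Answer: yes yes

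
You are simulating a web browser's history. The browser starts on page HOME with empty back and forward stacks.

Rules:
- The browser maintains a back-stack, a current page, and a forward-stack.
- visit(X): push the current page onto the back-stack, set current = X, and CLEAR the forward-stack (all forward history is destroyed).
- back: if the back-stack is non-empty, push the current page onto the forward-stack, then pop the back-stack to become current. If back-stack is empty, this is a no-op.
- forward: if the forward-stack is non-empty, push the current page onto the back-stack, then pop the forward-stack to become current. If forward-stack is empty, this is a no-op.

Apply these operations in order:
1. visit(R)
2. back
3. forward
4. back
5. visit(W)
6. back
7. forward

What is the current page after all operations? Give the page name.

After 1 (visit(R)): cur=R back=1 fwd=0
After 2 (back): cur=HOME back=0 fwd=1
After 3 (forward): cur=R back=1 fwd=0
After 4 (back): cur=HOME back=0 fwd=1
After 5 (visit(W)): cur=W back=1 fwd=0
After 6 (back): cur=HOME back=0 fwd=1
After 7 (forward): cur=W back=1 fwd=0

Answer: W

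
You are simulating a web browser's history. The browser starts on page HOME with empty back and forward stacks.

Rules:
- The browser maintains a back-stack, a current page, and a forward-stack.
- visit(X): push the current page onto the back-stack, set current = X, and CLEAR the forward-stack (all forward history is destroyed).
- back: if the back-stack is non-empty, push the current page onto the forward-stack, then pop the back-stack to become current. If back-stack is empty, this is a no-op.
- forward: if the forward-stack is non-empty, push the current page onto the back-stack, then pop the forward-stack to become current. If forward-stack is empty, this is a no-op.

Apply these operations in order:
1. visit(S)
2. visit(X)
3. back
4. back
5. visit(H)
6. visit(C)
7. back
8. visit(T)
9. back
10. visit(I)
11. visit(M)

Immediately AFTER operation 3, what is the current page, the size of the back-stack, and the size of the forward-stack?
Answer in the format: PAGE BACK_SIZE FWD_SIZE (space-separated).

After 1 (visit(S)): cur=S back=1 fwd=0
After 2 (visit(X)): cur=X back=2 fwd=0
After 3 (back): cur=S back=1 fwd=1

S 1 1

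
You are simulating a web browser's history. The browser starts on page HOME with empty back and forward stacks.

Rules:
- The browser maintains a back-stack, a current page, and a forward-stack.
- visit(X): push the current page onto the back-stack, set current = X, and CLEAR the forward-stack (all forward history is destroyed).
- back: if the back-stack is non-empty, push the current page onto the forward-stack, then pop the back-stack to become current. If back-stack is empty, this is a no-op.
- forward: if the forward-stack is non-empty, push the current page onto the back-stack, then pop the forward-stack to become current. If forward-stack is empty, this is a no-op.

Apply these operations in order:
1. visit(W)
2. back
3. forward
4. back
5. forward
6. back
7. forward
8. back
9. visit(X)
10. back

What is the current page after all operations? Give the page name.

Answer: HOME

Derivation:
After 1 (visit(W)): cur=W back=1 fwd=0
After 2 (back): cur=HOME back=0 fwd=1
After 3 (forward): cur=W back=1 fwd=0
After 4 (back): cur=HOME back=0 fwd=1
After 5 (forward): cur=W back=1 fwd=0
After 6 (back): cur=HOME back=0 fwd=1
After 7 (forward): cur=W back=1 fwd=0
After 8 (back): cur=HOME back=0 fwd=1
After 9 (visit(X)): cur=X back=1 fwd=0
After 10 (back): cur=HOME back=0 fwd=1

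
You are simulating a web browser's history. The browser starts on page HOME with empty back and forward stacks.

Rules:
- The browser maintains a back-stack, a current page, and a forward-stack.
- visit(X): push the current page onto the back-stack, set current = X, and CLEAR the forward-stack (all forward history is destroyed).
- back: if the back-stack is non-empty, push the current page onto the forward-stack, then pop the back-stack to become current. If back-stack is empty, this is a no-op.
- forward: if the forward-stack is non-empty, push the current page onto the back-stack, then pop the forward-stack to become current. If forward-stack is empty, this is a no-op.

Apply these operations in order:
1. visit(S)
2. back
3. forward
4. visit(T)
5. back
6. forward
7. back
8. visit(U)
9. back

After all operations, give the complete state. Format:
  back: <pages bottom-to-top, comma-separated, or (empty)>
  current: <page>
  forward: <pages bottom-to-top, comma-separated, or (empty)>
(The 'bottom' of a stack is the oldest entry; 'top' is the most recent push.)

After 1 (visit(S)): cur=S back=1 fwd=0
After 2 (back): cur=HOME back=0 fwd=1
After 3 (forward): cur=S back=1 fwd=0
After 4 (visit(T)): cur=T back=2 fwd=0
After 5 (back): cur=S back=1 fwd=1
After 6 (forward): cur=T back=2 fwd=0
After 7 (back): cur=S back=1 fwd=1
After 8 (visit(U)): cur=U back=2 fwd=0
After 9 (back): cur=S back=1 fwd=1

Answer: back: HOME
current: S
forward: U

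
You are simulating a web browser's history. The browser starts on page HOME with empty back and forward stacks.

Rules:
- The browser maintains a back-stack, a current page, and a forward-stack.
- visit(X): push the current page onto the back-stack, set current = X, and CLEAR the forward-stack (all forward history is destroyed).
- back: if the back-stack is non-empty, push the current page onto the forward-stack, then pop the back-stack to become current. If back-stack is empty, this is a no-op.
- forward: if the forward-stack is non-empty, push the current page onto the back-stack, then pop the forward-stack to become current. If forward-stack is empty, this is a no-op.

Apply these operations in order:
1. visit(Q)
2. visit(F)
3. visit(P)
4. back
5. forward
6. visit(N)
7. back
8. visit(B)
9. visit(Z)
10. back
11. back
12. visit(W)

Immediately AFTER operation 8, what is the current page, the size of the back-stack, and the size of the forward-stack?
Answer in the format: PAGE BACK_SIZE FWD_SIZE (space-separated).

After 1 (visit(Q)): cur=Q back=1 fwd=0
After 2 (visit(F)): cur=F back=2 fwd=0
After 3 (visit(P)): cur=P back=3 fwd=0
After 4 (back): cur=F back=2 fwd=1
After 5 (forward): cur=P back=3 fwd=0
After 6 (visit(N)): cur=N back=4 fwd=0
After 7 (back): cur=P back=3 fwd=1
After 8 (visit(B)): cur=B back=4 fwd=0

B 4 0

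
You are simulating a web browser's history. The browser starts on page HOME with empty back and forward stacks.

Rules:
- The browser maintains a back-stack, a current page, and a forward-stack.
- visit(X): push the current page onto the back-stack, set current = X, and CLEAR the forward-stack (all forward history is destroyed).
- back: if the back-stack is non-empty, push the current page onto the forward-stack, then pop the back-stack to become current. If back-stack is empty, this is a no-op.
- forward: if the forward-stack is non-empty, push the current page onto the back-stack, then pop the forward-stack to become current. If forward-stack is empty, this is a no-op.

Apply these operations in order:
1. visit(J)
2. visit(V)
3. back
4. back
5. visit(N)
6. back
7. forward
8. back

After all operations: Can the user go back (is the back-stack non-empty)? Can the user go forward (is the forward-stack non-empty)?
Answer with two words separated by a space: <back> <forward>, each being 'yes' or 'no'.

Answer: no yes

Derivation:
After 1 (visit(J)): cur=J back=1 fwd=0
After 2 (visit(V)): cur=V back=2 fwd=0
After 3 (back): cur=J back=1 fwd=1
After 4 (back): cur=HOME back=0 fwd=2
After 5 (visit(N)): cur=N back=1 fwd=0
After 6 (back): cur=HOME back=0 fwd=1
After 7 (forward): cur=N back=1 fwd=0
After 8 (back): cur=HOME back=0 fwd=1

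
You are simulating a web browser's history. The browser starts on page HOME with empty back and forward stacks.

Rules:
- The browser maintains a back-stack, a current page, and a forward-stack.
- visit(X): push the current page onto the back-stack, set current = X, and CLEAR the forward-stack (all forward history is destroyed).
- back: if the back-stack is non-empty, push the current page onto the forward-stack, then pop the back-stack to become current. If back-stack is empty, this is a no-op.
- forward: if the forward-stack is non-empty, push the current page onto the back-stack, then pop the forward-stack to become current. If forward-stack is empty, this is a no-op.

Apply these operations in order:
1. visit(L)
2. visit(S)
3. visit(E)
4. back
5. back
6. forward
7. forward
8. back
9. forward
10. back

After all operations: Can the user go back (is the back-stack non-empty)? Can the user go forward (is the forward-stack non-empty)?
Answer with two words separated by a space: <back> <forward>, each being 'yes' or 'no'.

Answer: yes yes

Derivation:
After 1 (visit(L)): cur=L back=1 fwd=0
After 2 (visit(S)): cur=S back=2 fwd=0
After 3 (visit(E)): cur=E back=3 fwd=0
After 4 (back): cur=S back=2 fwd=1
After 5 (back): cur=L back=1 fwd=2
After 6 (forward): cur=S back=2 fwd=1
After 7 (forward): cur=E back=3 fwd=0
After 8 (back): cur=S back=2 fwd=1
After 9 (forward): cur=E back=3 fwd=0
After 10 (back): cur=S back=2 fwd=1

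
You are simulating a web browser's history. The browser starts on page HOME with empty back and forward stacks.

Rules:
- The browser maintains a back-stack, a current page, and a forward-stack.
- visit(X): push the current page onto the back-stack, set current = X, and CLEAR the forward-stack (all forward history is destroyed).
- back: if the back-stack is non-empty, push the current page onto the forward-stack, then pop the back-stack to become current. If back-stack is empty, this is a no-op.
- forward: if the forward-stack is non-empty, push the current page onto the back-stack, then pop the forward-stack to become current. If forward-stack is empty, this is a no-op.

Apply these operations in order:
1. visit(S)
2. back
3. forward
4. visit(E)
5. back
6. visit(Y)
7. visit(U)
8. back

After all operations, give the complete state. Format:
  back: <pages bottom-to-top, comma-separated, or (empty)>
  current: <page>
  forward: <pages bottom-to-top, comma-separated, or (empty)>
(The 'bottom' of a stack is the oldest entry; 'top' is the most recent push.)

After 1 (visit(S)): cur=S back=1 fwd=0
After 2 (back): cur=HOME back=0 fwd=1
After 3 (forward): cur=S back=1 fwd=0
After 4 (visit(E)): cur=E back=2 fwd=0
After 5 (back): cur=S back=1 fwd=1
After 6 (visit(Y)): cur=Y back=2 fwd=0
After 7 (visit(U)): cur=U back=3 fwd=0
After 8 (back): cur=Y back=2 fwd=1

Answer: back: HOME,S
current: Y
forward: U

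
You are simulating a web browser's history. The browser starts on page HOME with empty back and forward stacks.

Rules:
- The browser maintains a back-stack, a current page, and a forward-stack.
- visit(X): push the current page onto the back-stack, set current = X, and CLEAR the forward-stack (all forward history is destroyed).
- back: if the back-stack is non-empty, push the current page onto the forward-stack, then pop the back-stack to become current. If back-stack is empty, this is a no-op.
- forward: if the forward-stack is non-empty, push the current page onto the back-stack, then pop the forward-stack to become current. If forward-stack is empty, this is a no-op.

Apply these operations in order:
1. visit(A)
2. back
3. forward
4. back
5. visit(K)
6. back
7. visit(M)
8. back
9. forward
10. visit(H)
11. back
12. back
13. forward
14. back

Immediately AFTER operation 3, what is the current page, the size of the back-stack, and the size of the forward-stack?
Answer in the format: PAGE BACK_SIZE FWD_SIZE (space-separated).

After 1 (visit(A)): cur=A back=1 fwd=0
After 2 (back): cur=HOME back=0 fwd=1
After 3 (forward): cur=A back=1 fwd=0

A 1 0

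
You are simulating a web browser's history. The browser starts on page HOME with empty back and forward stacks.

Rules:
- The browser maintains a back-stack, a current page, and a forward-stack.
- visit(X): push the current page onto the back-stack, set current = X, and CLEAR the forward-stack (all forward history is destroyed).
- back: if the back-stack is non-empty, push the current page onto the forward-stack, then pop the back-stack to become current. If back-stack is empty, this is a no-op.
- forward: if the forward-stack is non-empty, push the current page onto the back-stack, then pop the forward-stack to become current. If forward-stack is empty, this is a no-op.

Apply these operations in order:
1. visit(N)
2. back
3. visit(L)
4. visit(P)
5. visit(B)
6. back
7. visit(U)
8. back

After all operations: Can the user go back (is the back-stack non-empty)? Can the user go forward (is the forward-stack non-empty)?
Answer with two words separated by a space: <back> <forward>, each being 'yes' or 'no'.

Answer: yes yes

Derivation:
After 1 (visit(N)): cur=N back=1 fwd=0
After 2 (back): cur=HOME back=0 fwd=1
After 3 (visit(L)): cur=L back=1 fwd=0
After 4 (visit(P)): cur=P back=2 fwd=0
After 5 (visit(B)): cur=B back=3 fwd=0
After 6 (back): cur=P back=2 fwd=1
After 7 (visit(U)): cur=U back=3 fwd=0
After 8 (back): cur=P back=2 fwd=1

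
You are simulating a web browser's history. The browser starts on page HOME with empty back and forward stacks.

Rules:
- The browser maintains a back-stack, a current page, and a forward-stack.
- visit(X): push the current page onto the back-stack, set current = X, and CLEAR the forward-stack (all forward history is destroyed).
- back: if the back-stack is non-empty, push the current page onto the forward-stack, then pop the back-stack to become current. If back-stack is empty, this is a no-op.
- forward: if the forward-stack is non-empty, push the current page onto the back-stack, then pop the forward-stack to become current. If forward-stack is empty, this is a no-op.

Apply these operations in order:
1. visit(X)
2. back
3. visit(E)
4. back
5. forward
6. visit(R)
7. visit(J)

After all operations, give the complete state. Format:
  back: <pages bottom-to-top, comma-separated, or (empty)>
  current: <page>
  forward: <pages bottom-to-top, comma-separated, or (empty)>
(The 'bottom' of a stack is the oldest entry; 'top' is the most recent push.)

After 1 (visit(X)): cur=X back=1 fwd=0
After 2 (back): cur=HOME back=0 fwd=1
After 3 (visit(E)): cur=E back=1 fwd=0
After 4 (back): cur=HOME back=0 fwd=1
After 5 (forward): cur=E back=1 fwd=0
After 6 (visit(R)): cur=R back=2 fwd=0
After 7 (visit(J)): cur=J back=3 fwd=0

Answer: back: HOME,E,R
current: J
forward: (empty)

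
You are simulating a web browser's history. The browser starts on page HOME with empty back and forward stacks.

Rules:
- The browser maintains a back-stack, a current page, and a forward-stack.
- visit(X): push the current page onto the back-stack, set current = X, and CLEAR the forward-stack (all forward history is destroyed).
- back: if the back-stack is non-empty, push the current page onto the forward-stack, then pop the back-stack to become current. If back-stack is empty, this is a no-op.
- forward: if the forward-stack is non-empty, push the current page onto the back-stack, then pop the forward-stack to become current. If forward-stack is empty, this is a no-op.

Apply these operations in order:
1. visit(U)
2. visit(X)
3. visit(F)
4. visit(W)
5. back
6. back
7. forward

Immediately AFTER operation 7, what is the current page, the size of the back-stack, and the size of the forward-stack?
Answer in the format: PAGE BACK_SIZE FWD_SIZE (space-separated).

After 1 (visit(U)): cur=U back=1 fwd=0
After 2 (visit(X)): cur=X back=2 fwd=0
After 3 (visit(F)): cur=F back=3 fwd=0
After 4 (visit(W)): cur=W back=4 fwd=0
After 5 (back): cur=F back=3 fwd=1
After 6 (back): cur=X back=2 fwd=2
After 7 (forward): cur=F back=3 fwd=1

F 3 1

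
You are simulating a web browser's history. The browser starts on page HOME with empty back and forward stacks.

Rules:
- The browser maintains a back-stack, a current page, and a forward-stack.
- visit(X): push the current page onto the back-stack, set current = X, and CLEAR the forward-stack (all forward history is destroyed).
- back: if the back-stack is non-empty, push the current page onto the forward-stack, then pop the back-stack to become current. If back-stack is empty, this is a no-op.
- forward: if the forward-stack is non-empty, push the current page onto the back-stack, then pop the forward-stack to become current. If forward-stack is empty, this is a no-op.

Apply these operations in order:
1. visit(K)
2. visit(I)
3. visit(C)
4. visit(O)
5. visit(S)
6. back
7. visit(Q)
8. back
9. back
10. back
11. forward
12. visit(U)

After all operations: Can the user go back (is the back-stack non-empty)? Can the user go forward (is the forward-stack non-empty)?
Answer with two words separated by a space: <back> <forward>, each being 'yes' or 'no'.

After 1 (visit(K)): cur=K back=1 fwd=0
After 2 (visit(I)): cur=I back=2 fwd=0
After 3 (visit(C)): cur=C back=3 fwd=0
After 4 (visit(O)): cur=O back=4 fwd=0
After 5 (visit(S)): cur=S back=5 fwd=0
After 6 (back): cur=O back=4 fwd=1
After 7 (visit(Q)): cur=Q back=5 fwd=0
After 8 (back): cur=O back=4 fwd=1
After 9 (back): cur=C back=3 fwd=2
After 10 (back): cur=I back=2 fwd=3
After 11 (forward): cur=C back=3 fwd=2
After 12 (visit(U)): cur=U back=4 fwd=0

Answer: yes no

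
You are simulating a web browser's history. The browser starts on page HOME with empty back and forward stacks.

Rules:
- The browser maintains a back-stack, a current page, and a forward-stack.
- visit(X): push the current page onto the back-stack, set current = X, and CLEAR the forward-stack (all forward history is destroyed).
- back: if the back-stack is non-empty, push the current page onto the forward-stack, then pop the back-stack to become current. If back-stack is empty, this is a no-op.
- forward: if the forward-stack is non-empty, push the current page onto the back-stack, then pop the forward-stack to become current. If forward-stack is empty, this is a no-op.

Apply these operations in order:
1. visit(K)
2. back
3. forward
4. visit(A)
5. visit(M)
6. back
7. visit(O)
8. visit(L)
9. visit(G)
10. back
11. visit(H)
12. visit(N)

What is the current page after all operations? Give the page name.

Answer: N

Derivation:
After 1 (visit(K)): cur=K back=1 fwd=0
After 2 (back): cur=HOME back=0 fwd=1
After 3 (forward): cur=K back=1 fwd=0
After 4 (visit(A)): cur=A back=2 fwd=0
After 5 (visit(M)): cur=M back=3 fwd=0
After 6 (back): cur=A back=2 fwd=1
After 7 (visit(O)): cur=O back=3 fwd=0
After 8 (visit(L)): cur=L back=4 fwd=0
After 9 (visit(G)): cur=G back=5 fwd=0
After 10 (back): cur=L back=4 fwd=1
After 11 (visit(H)): cur=H back=5 fwd=0
After 12 (visit(N)): cur=N back=6 fwd=0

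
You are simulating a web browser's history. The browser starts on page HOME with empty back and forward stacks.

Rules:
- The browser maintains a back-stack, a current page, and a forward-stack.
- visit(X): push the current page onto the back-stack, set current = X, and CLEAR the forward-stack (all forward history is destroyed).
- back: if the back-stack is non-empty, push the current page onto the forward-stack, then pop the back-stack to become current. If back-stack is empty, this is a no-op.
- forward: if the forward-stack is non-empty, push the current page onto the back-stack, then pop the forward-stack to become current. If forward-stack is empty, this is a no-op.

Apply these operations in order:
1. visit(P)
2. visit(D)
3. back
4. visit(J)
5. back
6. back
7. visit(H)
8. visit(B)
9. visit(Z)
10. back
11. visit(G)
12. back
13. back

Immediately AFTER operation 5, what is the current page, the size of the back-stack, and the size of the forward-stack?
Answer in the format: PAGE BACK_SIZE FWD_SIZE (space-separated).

After 1 (visit(P)): cur=P back=1 fwd=0
After 2 (visit(D)): cur=D back=2 fwd=0
After 3 (back): cur=P back=1 fwd=1
After 4 (visit(J)): cur=J back=2 fwd=0
After 5 (back): cur=P back=1 fwd=1

P 1 1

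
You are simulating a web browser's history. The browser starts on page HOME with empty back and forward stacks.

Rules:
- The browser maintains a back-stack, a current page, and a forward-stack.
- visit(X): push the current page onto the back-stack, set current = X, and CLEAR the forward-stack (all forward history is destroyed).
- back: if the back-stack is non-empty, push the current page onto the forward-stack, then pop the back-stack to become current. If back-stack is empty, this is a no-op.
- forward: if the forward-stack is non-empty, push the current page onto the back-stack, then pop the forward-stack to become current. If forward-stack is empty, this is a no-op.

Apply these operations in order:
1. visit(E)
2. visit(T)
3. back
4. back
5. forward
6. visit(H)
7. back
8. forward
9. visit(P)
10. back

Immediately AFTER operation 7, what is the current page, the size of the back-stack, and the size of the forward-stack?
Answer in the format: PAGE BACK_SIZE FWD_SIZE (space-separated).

After 1 (visit(E)): cur=E back=1 fwd=0
After 2 (visit(T)): cur=T back=2 fwd=0
After 3 (back): cur=E back=1 fwd=1
After 4 (back): cur=HOME back=0 fwd=2
After 5 (forward): cur=E back=1 fwd=1
After 6 (visit(H)): cur=H back=2 fwd=0
After 7 (back): cur=E back=1 fwd=1

E 1 1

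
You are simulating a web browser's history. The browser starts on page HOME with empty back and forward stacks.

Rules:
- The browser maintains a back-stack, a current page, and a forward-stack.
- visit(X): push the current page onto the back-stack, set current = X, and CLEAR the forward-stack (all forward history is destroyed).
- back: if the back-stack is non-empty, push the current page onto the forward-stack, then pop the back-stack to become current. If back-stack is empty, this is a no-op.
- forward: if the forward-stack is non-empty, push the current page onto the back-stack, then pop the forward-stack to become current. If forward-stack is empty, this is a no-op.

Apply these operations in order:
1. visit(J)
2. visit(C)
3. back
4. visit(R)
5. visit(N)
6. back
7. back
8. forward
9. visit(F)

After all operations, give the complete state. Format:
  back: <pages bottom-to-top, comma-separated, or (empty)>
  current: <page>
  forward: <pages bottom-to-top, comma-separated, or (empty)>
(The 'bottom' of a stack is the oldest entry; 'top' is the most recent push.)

After 1 (visit(J)): cur=J back=1 fwd=0
After 2 (visit(C)): cur=C back=2 fwd=0
After 3 (back): cur=J back=1 fwd=1
After 4 (visit(R)): cur=R back=2 fwd=0
After 5 (visit(N)): cur=N back=3 fwd=0
After 6 (back): cur=R back=2 fwd=1
After 7 (back): cur=J back=1 fwd=2
After 8 (forward): cur=R back=2 fwd=1
After 9 (visit(F)): cur=F back=3 fwd=0

Answer: back: HOME,J,R
current: F
forward: (empty)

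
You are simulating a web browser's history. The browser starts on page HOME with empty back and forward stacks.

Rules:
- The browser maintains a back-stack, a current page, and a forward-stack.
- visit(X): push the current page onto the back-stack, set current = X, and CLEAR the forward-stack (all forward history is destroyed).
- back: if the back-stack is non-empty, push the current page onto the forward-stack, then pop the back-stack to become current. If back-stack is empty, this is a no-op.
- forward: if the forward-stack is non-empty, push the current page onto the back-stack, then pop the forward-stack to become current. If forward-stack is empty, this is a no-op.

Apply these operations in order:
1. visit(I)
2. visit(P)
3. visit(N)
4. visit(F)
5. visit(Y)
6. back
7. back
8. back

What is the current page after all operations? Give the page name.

After 1 (visit(I)): cur=I back=1 fwd=0
After 2 (visit(P)): cur=P back=2 fwd=0
After 3 (visit(N)): cur=N back=3 fwd=0
After 4 (visit(F)): cur=F back=4 fwd=0
After 5 (visit(Y)): cur=Y back=5 fwd=0
After 6 (back): cur=F back=4 fwd=1
After 7 (back): cur=N back=3 fwd=2
After 8 (back): cur=P back=2 fwd=3

Answer: P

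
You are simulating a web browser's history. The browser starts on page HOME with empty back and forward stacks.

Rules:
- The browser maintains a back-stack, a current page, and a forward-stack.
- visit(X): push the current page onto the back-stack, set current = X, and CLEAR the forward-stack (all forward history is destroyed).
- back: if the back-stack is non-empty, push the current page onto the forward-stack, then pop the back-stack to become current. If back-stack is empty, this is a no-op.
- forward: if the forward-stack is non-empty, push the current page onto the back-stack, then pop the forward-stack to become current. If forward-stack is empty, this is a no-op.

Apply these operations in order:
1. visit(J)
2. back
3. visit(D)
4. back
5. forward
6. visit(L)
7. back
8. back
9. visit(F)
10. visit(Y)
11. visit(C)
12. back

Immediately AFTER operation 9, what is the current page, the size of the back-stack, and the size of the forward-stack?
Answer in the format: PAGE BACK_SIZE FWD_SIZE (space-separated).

After 1 (visit(J)): cur=J back=1 fwd=0
After 2 (back): cur=HOME back=0 fwd=1
After 3 (visit(D)): cur=D back=1 fwd=0
After 4 (back): cur=HOME back=0 fwd=1
After 5 (forward): cur=D back=1 fwd=0
After 6 (visit(L)): cur=L back=2 fwd=0
After 7 (back): cur=D back=1 fwd=1
After 8 (back): cur=HOME back=0 fwd=2
After 9 (visit(F)): cur=F back=1 fwd=0

F 1 0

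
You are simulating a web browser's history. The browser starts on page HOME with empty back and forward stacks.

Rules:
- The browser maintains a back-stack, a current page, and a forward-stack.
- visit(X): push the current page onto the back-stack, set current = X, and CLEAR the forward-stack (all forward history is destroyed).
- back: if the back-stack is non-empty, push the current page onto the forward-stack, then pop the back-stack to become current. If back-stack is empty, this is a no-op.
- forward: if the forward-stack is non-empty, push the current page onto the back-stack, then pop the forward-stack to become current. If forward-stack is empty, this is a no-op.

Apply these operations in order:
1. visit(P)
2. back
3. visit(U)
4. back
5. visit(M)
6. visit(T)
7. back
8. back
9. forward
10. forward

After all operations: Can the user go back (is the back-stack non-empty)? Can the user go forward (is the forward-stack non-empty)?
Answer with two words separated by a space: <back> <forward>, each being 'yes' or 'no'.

Answer: yes no

Derivation:
After 1 (visit(P)): cur=P back=1 fwd=0
After 2 (back): cur=HOME back=0 fwd=1
After 3 (visit(U)): cur=U back=1 fwd=0
After 4 (back): cur=HOME back=0 fwd=1
After 5 (visit(M)): cur=M back=1 fwd=0
After 6 (visit(T)): cur=T back=2 fwd=0
After 7 (back): cur=M back=1 fwd=1
After 8 (back): cur=HOME back=0 fwd=2
After 9 (forward): cur=M back=1 fwd=1
After 10 (forward): cur=T back=2 fwd=0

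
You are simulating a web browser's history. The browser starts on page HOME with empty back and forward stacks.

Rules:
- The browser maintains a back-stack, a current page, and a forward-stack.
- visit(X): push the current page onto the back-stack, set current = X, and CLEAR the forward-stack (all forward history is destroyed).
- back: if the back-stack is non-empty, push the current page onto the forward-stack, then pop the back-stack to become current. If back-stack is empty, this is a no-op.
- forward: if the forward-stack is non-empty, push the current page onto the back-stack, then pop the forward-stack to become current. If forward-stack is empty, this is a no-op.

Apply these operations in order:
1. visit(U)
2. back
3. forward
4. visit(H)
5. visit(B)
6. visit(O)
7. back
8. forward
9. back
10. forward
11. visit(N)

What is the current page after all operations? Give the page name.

Answer: N

Derivation:
After 1 (visit(U)): cur=U back=1 fwd=0
After 2 (back): cur=HOME back=0 fwd=1
After 3 (forward): cur=U back=1 fwd=0
After 4 (visit(H)): cur=H back=2 fwd=0
After 5 (visit(B)): cur=B back=3 fwd=0
After 6 (visit(O)): cur=O back=4 fwd=0
After 7 (back): cur=B back=3 fwd=1
After 8 (forward): cur=O back=4 fwd=0
After 9 (back): cur=B back=3 fwd=1
After 10 (forward): cur=O back=4 fwd=0
After 11 (visit(N)): cur=N back=5 fwd=0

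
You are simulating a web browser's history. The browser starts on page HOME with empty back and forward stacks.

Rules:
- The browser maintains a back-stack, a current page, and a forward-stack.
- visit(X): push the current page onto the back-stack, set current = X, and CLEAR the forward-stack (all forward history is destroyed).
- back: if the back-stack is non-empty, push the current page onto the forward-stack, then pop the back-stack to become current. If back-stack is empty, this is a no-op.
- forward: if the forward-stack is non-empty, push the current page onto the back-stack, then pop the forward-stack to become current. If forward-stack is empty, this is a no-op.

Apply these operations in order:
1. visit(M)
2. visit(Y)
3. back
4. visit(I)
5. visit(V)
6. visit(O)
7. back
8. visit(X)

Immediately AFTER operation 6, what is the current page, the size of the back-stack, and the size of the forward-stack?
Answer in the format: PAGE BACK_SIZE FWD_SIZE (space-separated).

After 1 (visit(M)): cur=M back=1 fwd=0
After 2 (visit(Y)): cur=Y back=2 fwd=0
After 3 (back): cur=M back=1 fwd=1
After 4 (visit(I)): cur=I back=2 fwd=0
After 5 (visit(V)): cur=V back=3 fwd=0
After 6 (visit(O)): cur=O back=4 fwd=0

O 4 0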